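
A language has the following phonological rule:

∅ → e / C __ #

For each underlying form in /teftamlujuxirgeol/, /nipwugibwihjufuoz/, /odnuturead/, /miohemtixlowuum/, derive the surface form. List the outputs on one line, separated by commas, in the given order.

teftamlujuxirgeole, nipwugibwihjufuoze, odnutureade, miohemtixlowuume

/teftamlujuxirgeol/: the form ends in the consonant /l/, so [e] is inserted word-finally. → [teftamlujuxirgeole].
/nipwugibwihjufuoz/: the form ends in the consonant /z/, so [e] is inserted word-finally. → [nipwugibwihjufuoze].
/odnuturead/: the form ends in the consonant /d/, so [e] is inserted word-finally. → [odnutureade].
/miohemtixlowuum/: the form ends in the consonant /m/, so [e] is inserted word-finally. → [miohemtixlowuume].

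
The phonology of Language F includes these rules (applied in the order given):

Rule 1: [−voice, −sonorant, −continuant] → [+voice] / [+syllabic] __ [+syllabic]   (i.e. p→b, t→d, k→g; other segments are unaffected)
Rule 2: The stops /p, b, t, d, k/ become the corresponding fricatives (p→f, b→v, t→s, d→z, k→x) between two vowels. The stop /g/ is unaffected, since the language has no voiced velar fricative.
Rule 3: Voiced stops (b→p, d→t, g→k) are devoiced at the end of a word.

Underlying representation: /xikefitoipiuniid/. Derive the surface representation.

Rule 1 (intervocalic voicing): /k/ is a voiceless stop between vowels /i/ and /e/, so it voices to [g]. /t/ is a voiceless stop between vowels /i/ and /o/, so it voices to [d]. /p/ is a voiceless stop between vowels /i/ and /i/, so it voices to [b]. /xikefitoipiuniid/ → xigefidoibiuniid.
Rule 2 (intervocalic spirantization): /d/ is a stop between vowels /i/ and /o/, so it spirantizes to the fricative [z]. /b/ is a stop between vowels /i/ and /i/, so it spirantizes to the fricative [v]. /xigefidoibiuniid/ → xigefizoiviuniid.
Rule 3 (final devoicing): /d/ is a voiced stop in word-final position, so it devoices to [t]. /xigefizoiviuniid/ → xigefizoiviuniit.

xigefizoiviuniit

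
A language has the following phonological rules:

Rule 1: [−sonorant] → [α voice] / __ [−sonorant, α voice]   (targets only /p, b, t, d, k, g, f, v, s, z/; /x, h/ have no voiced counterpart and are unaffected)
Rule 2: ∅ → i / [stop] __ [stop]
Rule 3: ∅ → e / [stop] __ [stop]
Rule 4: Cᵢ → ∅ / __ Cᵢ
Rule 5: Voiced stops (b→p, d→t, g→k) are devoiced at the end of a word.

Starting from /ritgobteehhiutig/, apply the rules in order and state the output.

Rule 1 (regressive voicing assimilation): /t/ precedes the voiced obstruent /g/, so it voices to [d] by assimilation. /b/ precedes the voiceless obstruent /t/, so it devoices to [p] by assimilation. /ritgobteehhiutig/ → ridgopteehhiutig.
Rule 2 (stop-cluster i-epenthesis): /d/ and /g/ form a stop–stop cluster, so [i] is inserted between them. /p/ and /t/ form a stop–stop cluster, so [i] is inserted between them. /ridgopteehhiutig/ → ridigopiteehhiutig.
Rule 3 (stop-cluster e-epenthesis): no segment meets the environment; /ridigopiteehhiutig/ is unchanged.
Rule 4 (degemination): /hh/ is a geminate; the first /h/ deletes. /ridigopiteehhiutig/ → ridigopiteehiutig.
Rule 5 (final devoicing): /g/ is a voiced stop in word-final position, so it devoices to [k]. /ridigopiteehiutig/ → ridigopiteehiutik.

ridigopiteehiutik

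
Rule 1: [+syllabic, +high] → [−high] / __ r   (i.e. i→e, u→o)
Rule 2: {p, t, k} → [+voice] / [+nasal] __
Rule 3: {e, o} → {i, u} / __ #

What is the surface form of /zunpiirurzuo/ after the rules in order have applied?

zunbierorzuu

Rule 1 (pre-rhotic lowering): /i/ is a high vowel immediately before /r/, so it lowers to [e]. /u/ is a high vowel immediately before /r/, so it lowers to [o]. /zunpiirurzuo/ → zunpierorzuo.
Rule 2 (post-nasal voicing): /p/ is a voiceless stop immediately after the nasal /n/, so it voices to [b]. /zunpierorzuo/ → zunbierorzuo.
Rule 3 (final vowel raising): /o/ is a mid vowel in word-final position, so it raises to [u]. /zunbierorzuo/ → zunbierorzuu.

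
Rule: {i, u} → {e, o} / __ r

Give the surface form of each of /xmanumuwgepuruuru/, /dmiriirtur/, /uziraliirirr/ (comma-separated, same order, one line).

xmanumuwgeporuoru, dmeriertor, uzeraliererr

/xmanumuwgepuruuru/: /u/ is a high vowel immediately before /r/, so it lowers to [o]. /u/ is a high vowel immediately before /r/, so it lowers to [o]. → [xmanumuwgeporuoru].
/dmiriirtur/: /i/ is a high vowel immediately before /r/, so it lowers to [e]. /i/ is a high vowel immediately before /r/, so it lowers to [e]. /u/ is a high vowel immediately before /r/, so it lowers to [o]. → [dmeriertor].
/uziraliirirr/: /i/ is a high vowel immediately before /r/, so it lowers to [e]. /i/ is a high vowel immediately before /r/, so it lowers to [e]. /i/ is a high vowel immediately before /r/, so it lowers to [e]. → [uzeraliererr].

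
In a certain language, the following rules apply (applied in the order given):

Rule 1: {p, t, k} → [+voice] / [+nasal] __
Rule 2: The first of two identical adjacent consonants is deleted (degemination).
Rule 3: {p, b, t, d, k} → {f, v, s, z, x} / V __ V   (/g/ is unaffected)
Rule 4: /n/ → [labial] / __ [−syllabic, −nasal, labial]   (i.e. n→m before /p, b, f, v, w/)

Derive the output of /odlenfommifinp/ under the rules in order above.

odlemfomifimb

Rule 1 (post-nasal voicing): /p/ is a voiceless stop immediately after the nasal /n/, so it voices to [b]. /odlenfommifinp/ → odlenfommifinb.
Rule 2 (degemination): /mm/ is a geminate; the first /m/ deletes. /odlenfommifinb/ → odlenfomifinb.
Rule 3 (intervocalic spirantization): no segment meets the environment; /odlenfomifinb/ is unchanged.
Rule 4 (nasal place assimilation): /n/ precedes the labial consonant /f/, so it assimilates in place to [m]. /n/ precedes the labial consonant /b/, so it assimilates in place to [m]. /odlenfomifinb/ → odlemfomifimb.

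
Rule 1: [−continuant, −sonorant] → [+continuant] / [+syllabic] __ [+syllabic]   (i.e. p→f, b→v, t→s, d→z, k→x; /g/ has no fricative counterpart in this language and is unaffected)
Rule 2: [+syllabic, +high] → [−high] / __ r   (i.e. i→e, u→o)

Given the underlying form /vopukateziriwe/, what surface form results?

vofuxasezeriwe

Rule 1 (intervocalic spirantization): /p/ is a stop between vowels /o/ and /u/, so it spirantizes to the fricative [f]. /k/ is a stop between vowels /u/ and /a/, so it spirantizes to the fricative [x]. /t/ is a stop between vowels /a/ and /e/, so it spirantizes to the fricative [s]. /vopukateziriwe/ → vofuxaseziriwe.
Rule 2 (pre-rhotic lowering): /i/ is a high vowel immediately before /r/, so it lowers to [e]. /vofuxaseziriwe/ → vofuxasezeriwe.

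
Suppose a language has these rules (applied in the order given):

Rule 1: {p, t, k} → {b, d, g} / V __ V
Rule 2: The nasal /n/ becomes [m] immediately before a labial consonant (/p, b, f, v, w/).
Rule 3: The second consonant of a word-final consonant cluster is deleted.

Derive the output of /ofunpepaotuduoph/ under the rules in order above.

Rule 1 (intervocalic voicing): /p/ is a voiceless stop between vowels /e/ and /a/, so it voices to [b]. /t/ is a voiceless stop between vowels /o/ and /u/, so it voices to [d]. /ofunpepaotuduoph/ → ofunpebaoduduoph.
Rule 2 (nasal place assimilation): /n/ precedes the labial consonant /p/, so it assimilates in place to [m]. /ofunpebaoduduoph/ → ofumpebaoduduoph.
Rule 3 (final cluster simplification): /h/ is the second consonant of a word-final cluster /ph/, so it deletes. /ofumpebaoduduoph/ → ofumpebaoduduop.

ofumpebaoduduop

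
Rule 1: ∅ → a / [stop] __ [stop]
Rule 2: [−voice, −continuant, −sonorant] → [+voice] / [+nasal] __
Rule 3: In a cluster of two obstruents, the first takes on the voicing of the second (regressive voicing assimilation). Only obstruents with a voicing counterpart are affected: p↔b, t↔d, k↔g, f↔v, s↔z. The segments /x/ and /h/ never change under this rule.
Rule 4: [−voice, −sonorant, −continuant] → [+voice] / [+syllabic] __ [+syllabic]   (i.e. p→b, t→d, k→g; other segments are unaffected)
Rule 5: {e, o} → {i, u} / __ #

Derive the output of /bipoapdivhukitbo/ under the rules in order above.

Rule 1 (stop-cluster a-epenthesis): /p/ and /d/ form a stop–stop cluster, so [a] is inserted between them. /t/ and /b/ form a stop–stop cluster, so [a] is inserted between them. /bipoapdivhukitbo/ → bipoapadivhukitabo.
Rule 2 (post-nasal voicing): no segment meets the environment; /bipoapadivhukitabo/ is unchanged.
Rule 3 (regressive voicing assimilation): /v/ precedes the voiceless obstruent /h/, so it devoices to [f] by assimilation. /bipoapadivhukitabo/ → bipoapadifhukitabo.
Rule 4 (intervocalic voicing): /p/ is a voiceless stop between vowels /i/ and /o/, so it voices to [b]. /p/ is a voiceless stop between vowels /a/ and /a/, so it voices to [b]. /k/ is a voiceless stop between vowels /u/ and /i/, so it voices to [g]. /t/ is a voiceless stop between vowels /i/ and /a/, so it voices to [d]. /bipoapadifhukitabo/ → biboabadifhugidabo.
Rule 5 (final vowel raising): /o/ is a mid vowel in word-final position, so it raises to [u]. /biboabadifhugidabo/ → biboabadifhugidabu.

biboabadifhugidabu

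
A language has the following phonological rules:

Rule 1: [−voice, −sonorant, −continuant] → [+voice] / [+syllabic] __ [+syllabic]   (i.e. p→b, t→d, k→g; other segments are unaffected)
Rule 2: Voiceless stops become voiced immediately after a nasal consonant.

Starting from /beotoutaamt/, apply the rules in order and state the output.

Rule 1 (intervocalic voicing): /t/ is a voiceless stop between vowels /o/ and /o/, so it voices to [d]. /t/ is a voiceless stop between vowels /u/ and /a/, so it voices to [d]. /beotoutaamt/ → beodoudaamt.
Rule 2 (post-nasal voicing): /t/ is a voiceless stop immediately after the nasal /m/, so it voices to [d]. /beodoudaamt/ → beodoudaamd.

beodoudaamd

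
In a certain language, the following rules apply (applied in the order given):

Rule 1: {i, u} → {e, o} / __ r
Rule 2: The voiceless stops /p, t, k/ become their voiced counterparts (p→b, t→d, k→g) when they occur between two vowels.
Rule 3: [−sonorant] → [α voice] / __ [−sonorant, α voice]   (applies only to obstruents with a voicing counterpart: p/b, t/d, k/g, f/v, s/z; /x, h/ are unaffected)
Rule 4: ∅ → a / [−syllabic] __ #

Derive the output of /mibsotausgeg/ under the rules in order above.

mipsodauzgega

Rule 1 (pre-rhotic lowering): no segment meets the environment; /mibsotausgeg/ is unchanged.
Rule 2 (intervocalic voicing): /t/ is a voiceless stop between vowels /o/ and /a/, so it voices to [d]. /mibsotausgeg/ → mibsodausgeg.
Rule 3 (regressive voicing assimilation): /b/ precedes the voiceless obstruent /s/, so it devoices to [p] by assimilation. /s/ precedes the voiced obstruent /g/, so it voices to [z] by assimilation. /mibsodausgeg/ → mipsodauzgeg.
Rule 4 (final a-epenthesis): the form ends in the consonant /g/, so [a] is inserted word-finally. /mipsodauzgeg/ → mipsodauzgega.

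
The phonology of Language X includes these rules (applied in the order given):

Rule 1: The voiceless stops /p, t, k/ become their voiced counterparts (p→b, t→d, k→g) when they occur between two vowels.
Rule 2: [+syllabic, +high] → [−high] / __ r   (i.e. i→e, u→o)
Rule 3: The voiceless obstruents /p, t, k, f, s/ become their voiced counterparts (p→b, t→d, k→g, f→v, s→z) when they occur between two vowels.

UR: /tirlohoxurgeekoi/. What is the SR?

Rule 1 (intervocalic voicing): /k/ is a voiceless stop between vowels /e/ and /o/, so it voices to [g]. /tirlohoxurgeekoi/ → tirlohoxurgeegoi.
Rule 2 (pre-rhotic lowering): /i/ is a high vowel immediately before /r/, so it lowers to [e]. /u/ is a high vowel immediately before /r/, so it lowers to [o]. /tirlohoxurgeegoi/ → terlohoxorgeegoi.
Rule 3 (intervocalic voicing): no segment meets the environment; /terlohoxorgeegoi/ is unchanged.

terlohoxorgeegoi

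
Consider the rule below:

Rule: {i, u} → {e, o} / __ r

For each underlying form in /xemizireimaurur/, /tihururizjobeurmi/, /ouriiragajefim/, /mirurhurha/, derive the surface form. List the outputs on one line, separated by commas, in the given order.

xemizereimaoror, tihororizjobeormi, oorieragajefim, merorhorha

/xemizireimaurur/: /i/ is a high vowel immediately before /r/, so it lowers to [e]. /u/ is a high vowel immediately before /r/, so it lowers to [o]. /u/ is a high vowel immediately before /r/, so it lowers to [o]. → [xemizereimaoror].
/tihururizjobeurmi/: /u/ is a high vowel immediately before /r/, so it lowers to [o]. /u/ is a high vowel immediately before /r/, so it lowers to [o]. /u/ is a high vowel immediately before /r/, so it lowers to [o]. → [tihororizjobeormi].
/ouriiragajefim/: /u/ is a high vowel immediately before /r/, so it lowers to [o]. /i/ is a high vowel immediately before /r/, so it lowers to [e]. → [oorieragajefim].
/mirurhurha/: /i/ is a high vowel immediately before /r/, so it lowers to [e]. /u/ is a high vowel immediately before /r/, so it lowers to [o]. /u/ is a high vowel immediately before /r/, so it lowers to [o]. → [merorhorha].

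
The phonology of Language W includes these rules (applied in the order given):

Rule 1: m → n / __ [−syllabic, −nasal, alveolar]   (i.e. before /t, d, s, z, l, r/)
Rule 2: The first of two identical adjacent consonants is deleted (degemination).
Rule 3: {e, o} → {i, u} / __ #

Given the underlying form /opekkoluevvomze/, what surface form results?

opekoluevonzi

Rule 1 (nasal place assimilation): /m/ precedes the alveolar consonant /z/, so it assimilates in place to [n]. /opekkoluevvomze/ → opekkoluevvonze.
Rule 2 (degemination): /kk/ is a geminate; the first /k/ deletes. /vv/ is a geminate; the first /v/ deletes. /opekkoluevvonze/ → opekoluevonze.
Rule 3 (final vowel raising): /e/ is a mid vowel in word-final position, so it raises to [i]. /opekoluevonze/ → opekoluevonzi.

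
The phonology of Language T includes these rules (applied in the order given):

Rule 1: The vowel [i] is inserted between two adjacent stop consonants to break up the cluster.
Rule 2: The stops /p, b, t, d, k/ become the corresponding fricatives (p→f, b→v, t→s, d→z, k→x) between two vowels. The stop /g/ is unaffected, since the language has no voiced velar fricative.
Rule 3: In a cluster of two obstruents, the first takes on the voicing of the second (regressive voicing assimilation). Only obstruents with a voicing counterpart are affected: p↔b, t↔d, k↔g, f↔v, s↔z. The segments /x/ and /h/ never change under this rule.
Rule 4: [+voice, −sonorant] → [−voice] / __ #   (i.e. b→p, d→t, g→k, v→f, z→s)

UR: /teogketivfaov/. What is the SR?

teogixesiffaof

Rule 1 (stop-cluster i-epenthesis): /g/ and /k/ form a stop–stop cluster, so [i] is inserted between them. /teogketivfaov/ → teogiketivfaov.
Rule 2 (intervocalic spirantization): /k/ is a stop between vowels /i/ and /e/, so it spirantizes to the fricative [x]. /t/ is a stop between vowels /e/ and /i/, so it spirantizes to the fricative [s]. /teogiketivfaov/ → teogixesivfaov.
Rule 3 (regressive voicing assimilation): /v/ precedes the voiceless obstruent /f/, so it devoices to [f] by assimilation. /teogixesivfaov/ → teogixesiffaov.
Rule 4 (final devoicing): /v/ is a voiced obstruent in word-final position, so it devoices to [f]. /teogixesiffaov/ → teogixesiffaof.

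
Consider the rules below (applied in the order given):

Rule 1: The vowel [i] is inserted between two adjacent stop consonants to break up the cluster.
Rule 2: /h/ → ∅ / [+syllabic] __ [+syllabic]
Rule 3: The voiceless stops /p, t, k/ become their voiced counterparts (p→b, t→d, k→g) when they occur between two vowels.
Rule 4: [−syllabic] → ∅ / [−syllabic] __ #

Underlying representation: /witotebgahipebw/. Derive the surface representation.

Rule 1 (stop-cluster i-epenthesis): /b/ and /g/ form a stop–stop cluster, so [i] is inserted between them. /witotebgahipebw/ → witotebigahipebw.
Rule 2 (intervocalic h-deletion): /h/ occurs between vowels /a/ and /i/, so it deletes. /witotebigahipebw/ → witotebigaipebw.
Rule 3 (intervocalic voicing): /t/ is a voiceless stop between vowels /i/ and /o/, so it voices to [d]. /t/ is a voiceless stop between vowels /o/ and /e/, so it voices to [d]. /p/ is a voiceless stop between vowels /i/ and /e/, so it voices to [b]. /witotebigaipebw/ → widodebigaibebw.
Rule 4 (final cluster simplification): /w/ is the second consonant of a word-final cluster /bw/, so it deletes. /widodebigaibebw/ → widodebigaibeb.

widodebigaibeb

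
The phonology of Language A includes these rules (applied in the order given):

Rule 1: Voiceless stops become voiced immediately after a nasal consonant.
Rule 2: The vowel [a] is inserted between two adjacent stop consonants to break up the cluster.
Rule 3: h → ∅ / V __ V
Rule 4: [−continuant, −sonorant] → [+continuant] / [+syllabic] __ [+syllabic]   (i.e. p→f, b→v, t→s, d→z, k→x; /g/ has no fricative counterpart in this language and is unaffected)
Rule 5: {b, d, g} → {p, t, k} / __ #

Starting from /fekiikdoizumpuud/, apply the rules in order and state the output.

Rule 1 (post-nasal voicing): /p/ is a voiceless stop immediately after the nasal /m/, so it voices to [b]. /fekiikdoizumpuud/ → fekiikdoizumbuud.
Rule 2 (stop-cluster a-epenthesis): /k/ and /d/ form a stop–stop cluster, so [a] is inserted between them. /fekiikdoizumbuud/ → fekiikadoizumbuud.
Rule 3 (intervocalic h-deletion): no segment meets the environment; /fekiikadoizumbuud/ is unchanged.
Rule 4 (intervocalic spirantization): /k/ is a stop between vowels /e/ and /i/, so it spirantizes to the fricative [x]. /k/ is a stop between vowels /i/ and /a/, so it spirantizes to the fricative [x]. /d/ is a stop between vowels /a/ and /o/, so it spirantizes to the fricative [z]. /fekiikadoizumbuud/ → fexiixazoizumbuud.
Rule 5 (final devoicing): /d/ is a voiced stop in word-final position, so it devoices to [t]. /fexiixazoizumbuud/ → fexiixazoizumbuut.

fexiixazoizumbuut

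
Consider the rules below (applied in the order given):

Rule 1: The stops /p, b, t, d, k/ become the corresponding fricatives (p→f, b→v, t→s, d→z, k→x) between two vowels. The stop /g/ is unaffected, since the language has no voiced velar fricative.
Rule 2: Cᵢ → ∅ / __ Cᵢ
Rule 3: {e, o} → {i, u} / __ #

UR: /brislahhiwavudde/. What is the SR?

brislahiwavudi

Rule 1 (intervocalic spirantization): no segment meets the environment; /brislahhiwavudde/ is unchanged.
Rule 2 (degemination): /hh/ is a geminate; the first /h/ deletes. /dd/ is a geminate; the first /d/ deletes. /brislahhiwavudde/ → brislahiwavude.
Rule 3 (final vowel raising): /e/ is a mid vowel in word-final position, so it raises to [i]. /brislahiwavude/ → brislahiwavudi.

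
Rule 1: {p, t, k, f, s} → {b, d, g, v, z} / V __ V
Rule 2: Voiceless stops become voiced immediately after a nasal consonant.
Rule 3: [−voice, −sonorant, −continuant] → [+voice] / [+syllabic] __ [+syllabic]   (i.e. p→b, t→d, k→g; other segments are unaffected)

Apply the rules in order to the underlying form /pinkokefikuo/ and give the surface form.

Rule 1 (intervocalic voicing): /k/ is a voiceless obstruent between vowels /o/ and /e/, so it voices to [g]. /f/ is a voiceless obstruent between vowels /e/ and /i/, so it voices to [v]. /k/ is a voiceless obstruent between vowels /i/ and /u/, so it voices to [g]. /pinkokefikuo/ → pinkogeviguo.
Rule 2 (post-nasal voicing): /k/ is a voiceless stop immediately after the nasal /n/, so it voices to [g]. /pinkogeviguo/ → pingogeviguo.
Rule 3 (intervocalic voicing): no segment meets the environment; /pingogeviguo/ is unchanged.

pingogeviguo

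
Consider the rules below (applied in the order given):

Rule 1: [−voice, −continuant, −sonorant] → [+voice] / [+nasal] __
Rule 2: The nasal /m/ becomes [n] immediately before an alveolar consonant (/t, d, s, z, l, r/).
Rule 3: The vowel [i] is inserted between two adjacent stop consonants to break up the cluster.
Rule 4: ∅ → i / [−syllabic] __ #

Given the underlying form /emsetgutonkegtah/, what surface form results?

Rule 1 (post-nasal voicing): /k/ is a voiceless stop immediately after the nasal /n/, so it voices to [g]. /emsetgutonkegtah/ → emsetgutongegtah.
Rule 2 (nasal place assimilation): /m/ precedes the alveolar consonant /s/, so it assimilates in place to [n]. /emsetgutongegtah/ → ensetgutongegtah.
Rule 3 (stop-cluster i-epenthesis): /t/ and /g/ form a stop–stop cluster, so [i] is inserted between them. /g/ and /t/ form a stop–stop cluster, so [i] is inserted between them. /ensetgutongegtah/ → ensetigutongegitah.
Rule 4 (final i-epenthesis): the form ends in the consonant /h/, so [i] is inserted word-finally. /ensetigutongegitah/ → ensetigutongegitahi.

ensetigutongegitahi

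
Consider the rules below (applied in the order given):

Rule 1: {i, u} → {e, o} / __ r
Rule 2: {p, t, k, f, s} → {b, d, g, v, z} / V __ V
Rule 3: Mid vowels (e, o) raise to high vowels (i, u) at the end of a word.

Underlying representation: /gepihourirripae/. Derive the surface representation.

Rule 1 (pre-rhotic lowering): /u/ is a high vowel immediately before /r/, so it lowers to [o]. /i/ is a high vowel immediately before /r/, so it lowers to [e]. /gepihourirripae/ → gepihoorerripae.
Rule 2 (intervocalic voicing): /p/ is a voiceless obstruent between vowels /e/ and /i/, so it voices to [b]. /p/ is a voiceless obstruent between vowels /i/ and /a/, so it voices to [b]. /gepihoorerripae/ → gebihoorerribae.
Rule 3 (final vowel raising): /e/ is a mid vowel in word-final position, so it raises to [i]. /gebihoorerribae/ → gebihoorerribai.

gebihoorerribai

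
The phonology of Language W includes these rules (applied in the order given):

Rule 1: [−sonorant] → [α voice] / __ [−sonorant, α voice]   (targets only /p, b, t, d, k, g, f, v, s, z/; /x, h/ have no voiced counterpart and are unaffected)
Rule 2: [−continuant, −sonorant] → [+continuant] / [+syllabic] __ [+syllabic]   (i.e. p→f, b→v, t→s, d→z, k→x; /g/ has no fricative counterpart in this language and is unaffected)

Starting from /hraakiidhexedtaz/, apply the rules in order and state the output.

Rule 1 (regressive voicing assimilation): /d/ precedes the voiceless obstruent /h/, so it devoices to [t] by assimilation. /d/ precedes the voiceless obstruent /t/, so it devoices to [t] by assimilation. /hraakiidhexedtaz/ → hraakiithexettaz.
Rule 2 (intervocalic spirantization): /k/ is a stop between vowels /a/ and /i/, so it spirantizes to the fricative [x]. /hraakiithexettaz/ → hraaxiithexettaz.

hraaxiithexettaz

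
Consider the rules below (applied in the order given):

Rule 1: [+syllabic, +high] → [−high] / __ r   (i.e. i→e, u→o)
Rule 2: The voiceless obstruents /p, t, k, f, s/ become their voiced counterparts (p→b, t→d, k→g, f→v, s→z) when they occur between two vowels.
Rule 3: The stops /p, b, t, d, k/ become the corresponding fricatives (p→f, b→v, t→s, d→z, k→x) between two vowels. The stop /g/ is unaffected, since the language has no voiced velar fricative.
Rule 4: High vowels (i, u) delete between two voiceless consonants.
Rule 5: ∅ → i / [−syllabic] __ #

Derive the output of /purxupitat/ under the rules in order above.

porxuvizati

Rule 1 (pre-rhotic lowering): /u/ is a high vowel immediately before /r/, so it lowers to [o]. /purxupitat/ → porxupitat.
Rule 2 (intervocalic voicing): /p/ is a voiceless obstruent between vowels /u/ and /i/, so it voices to [b]. /t/ is a voiceless obstruent between vowels /i/ and /a/, so it voices to [d]. /porxupitat/ → porxubidat.
Rule 3 (intervocalic spirantization): /b/ is a stop between vowels /u/ and /i/, so it spirantizes to the fricative [v]. /d/ is a stop between vowels /i/ and /a/, so it spirantizes to the fricative [z]. /porxubidat/ → porxuvizat.
Rule 4 (high vowel syncope): no segment meets the environment; /porxuvizat/ is unchanged.
Rule 5 (final i-epenthesis): the form ends in the consonant /t/, so [i] is inserted word-finally. /porxuvizat/ → porxuvizati.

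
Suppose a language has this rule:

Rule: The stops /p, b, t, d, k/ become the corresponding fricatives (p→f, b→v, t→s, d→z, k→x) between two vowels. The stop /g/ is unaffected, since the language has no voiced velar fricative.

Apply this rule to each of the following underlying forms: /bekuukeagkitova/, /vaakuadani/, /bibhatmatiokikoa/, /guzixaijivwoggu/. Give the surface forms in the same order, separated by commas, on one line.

/bekuukeagkitova/: /k/ is a stop between vowels /e/ and /u/, so it spirantizes to the fricative [x]. /k/ is a stop between vowels /u/ and /e/, so it spirantizes to the fricative [x]. /t/ is a stop between vowels /i/ and /o/, so it spirantizes to the fricative [s]. → [bexuuxeagkisova].
/vaakuadani/: /k/ is a stop between vowels /a/ and /u/, so it spirantizes to the fricative [x]. /d/ is a stop between vowels /a/ and /a/, so it spirantizes to the fricative [z]. → [vaaxuazani].
/bibhatmatiokikoa/: /t/ is a stop between vowels /a/ and /i/, so it spirantizes to the fricative [s]. /k/ is a stop between vowels /o/ and /i/, so it spirantizes to the fricative [x]. /k/ is a stop between vowels /i/ and /o/, so it spirantizes to the fricative [x]. → [bibhatmasioxixoa].
/guzixaijivwoggu/: the rule's environment is not met; surfaces unchanged as [guzixaijivwoggu].

bexuuxeagkisova, vaaxuazani, bibhatmasioxixoa, guzixaijivwoggu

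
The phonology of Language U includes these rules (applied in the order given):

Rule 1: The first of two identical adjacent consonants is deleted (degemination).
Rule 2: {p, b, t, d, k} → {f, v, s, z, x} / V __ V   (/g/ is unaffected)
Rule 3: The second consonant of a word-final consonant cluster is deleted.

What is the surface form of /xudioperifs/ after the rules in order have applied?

xuzioferif

Rule 1 (degemination): no segment meets the environment; /xudioperifs/ is unchanged.
Rule 2 (intervocalic spirantization): /d/ is a stop between vowels /u/ and /i/, so it spirantizes to the fricative [z]. /p/ is a stop between vowels /o/ and /e/, so it spirantizes to the fricative [f]. /xudioperifs/ → xuzioferifs.
Rule 3 (final cluster simplification): /s/ is the second consonant of a word-final cluster /fs/, so it deletes. /xuzioferifs/ → xuzioferif.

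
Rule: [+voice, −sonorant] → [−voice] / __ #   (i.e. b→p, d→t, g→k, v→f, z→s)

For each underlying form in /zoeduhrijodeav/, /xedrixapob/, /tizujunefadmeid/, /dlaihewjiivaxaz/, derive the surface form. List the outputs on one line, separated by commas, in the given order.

zoeduhrijodeaf, xedrixapop, tizujunefadmeit, dlaihewjiivaxas

/zoeduhrijodeav/: /v/ is a voiced obstruent in word-final position, so it devoices to [f]. → [zoeduhrijodeaf].
/xedrixapob/: /b/ is a voiced obstruent in word-final position, so it devoices to [p]. → [xedrixapop].
/tizujunefadmeid/: /d/ is a voiced obstruent in word-final position, so it devoices to [t]. → [tizujunefadmeit].
/dlaihewjiivaxaz/: /z/ is a voiced obstruent in word-final position, so it devoices to [s]. → [dlaihewjiivaxas].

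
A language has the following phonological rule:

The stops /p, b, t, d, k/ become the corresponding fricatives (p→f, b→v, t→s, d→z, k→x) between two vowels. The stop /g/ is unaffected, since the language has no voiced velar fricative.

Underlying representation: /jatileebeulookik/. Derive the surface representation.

jasileeveulooxik

/t/ is a stop between vowels /a/ and /i/, so it spirantizes to the fricative [s].
/b/ is a stop between vowels /e/ and /e/, so it spirantizes to the fricative [v].
/k/ is a stop between vowels /o/ and /i/, so it spirantizes to the fricative [x].
The other instance of /k/ does not occur in the required environment and remains unchanged.
Surface form: [jasileeveulooxik].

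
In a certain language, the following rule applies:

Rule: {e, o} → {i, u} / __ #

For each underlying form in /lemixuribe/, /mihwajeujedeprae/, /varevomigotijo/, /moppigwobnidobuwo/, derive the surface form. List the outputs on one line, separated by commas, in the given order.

/lemixuribe/: /e/ is a mid vowel in word-final position, so it raises to [i]. → [lemixuribi].
/mihwajeujedeprae/: /e/ is a mid vowel in word-final position, so it raises to [i]. → [mihwajeujedeprai].
/varevomigotijo/: /o/ is a mid vowel in word-final position, so it raises to [u]. → [varevomigotiju].
/moppigwobnidobuwo/: /o/ is a mid vowel in word-final position, so it raises to [u]. → [moppigwobnidobuwu].

lemixuribi, mihwajeujedeprai, varevomigotiju, moppigwobnidobuwu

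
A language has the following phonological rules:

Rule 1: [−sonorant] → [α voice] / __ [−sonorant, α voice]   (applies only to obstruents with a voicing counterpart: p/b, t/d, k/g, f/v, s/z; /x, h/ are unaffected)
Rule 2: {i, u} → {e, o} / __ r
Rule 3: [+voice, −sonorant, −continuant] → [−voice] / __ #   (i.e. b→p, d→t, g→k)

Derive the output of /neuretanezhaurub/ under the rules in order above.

Rule 1 (regressive voicing assimilation): /z/ precedes the voiceless obstruent /h/, so it devoices to [s] by assimilation. /neuretanezhaurub/ → neuretaneshaurub.
Rule 2 (pre-rhotic lowering): /u/ is a high vowel immediately before /r/, so it lowers to [o]. /u/ is a high vowel immediately before /r/, so it lowers to [o]. /neuretaneshaurub/ → neoretaneshaorub.
Rule 3 (final devoicing): /b/ is a voiced stop in word-final position, so it devoices to [p]. /neoretaneshaorub/ → neoretaneshaorup.

neoretaneshaorup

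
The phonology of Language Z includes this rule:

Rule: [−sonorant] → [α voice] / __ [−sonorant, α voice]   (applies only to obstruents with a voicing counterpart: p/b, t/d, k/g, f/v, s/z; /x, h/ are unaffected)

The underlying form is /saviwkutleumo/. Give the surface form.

No segment of /saviwkutleumo/ meets the structural description of the rule, so the form surfaces unchanged.

saviwkutleumo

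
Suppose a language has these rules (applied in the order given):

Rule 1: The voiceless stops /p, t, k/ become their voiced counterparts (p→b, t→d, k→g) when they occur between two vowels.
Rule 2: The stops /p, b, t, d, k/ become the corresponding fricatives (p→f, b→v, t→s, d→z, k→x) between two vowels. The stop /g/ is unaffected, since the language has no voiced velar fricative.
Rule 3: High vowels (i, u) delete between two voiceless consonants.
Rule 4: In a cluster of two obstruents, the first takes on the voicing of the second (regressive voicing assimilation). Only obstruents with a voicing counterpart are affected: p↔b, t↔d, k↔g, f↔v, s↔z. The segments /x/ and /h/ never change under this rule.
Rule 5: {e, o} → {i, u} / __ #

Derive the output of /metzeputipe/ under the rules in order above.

medzevuzivi

Rule 1 (intervocalic voicing): /p/ is a voiceless stop between vowels /e/ and /u/, so it voices to [b]. /t/ is a voiceless stop between vowels /u/ and /i/, so it voices to [d]. /p/ is a voiceless stop between vowels /i/ and /e/, so it voices to [b]. /metzeputipe/ → metzebudibe.
Rule 2 (intervocalic spirantization): /b/ is a stop between vowels /e/ and /u/, so it spirantizes to the fricative [v]. /d/ is a stop between vowels /u/ and /i/, so it spirantizes to the fricative [z]. /b/ is a stop between vowels /i/ and /e/, so it spirantizes to the fricative [v]. /metzebudibe/ → metzevuzive.
Rule 3 (high vowel syncope): no segment meets the environment; /metzevuzive/ is unchanged.
Rule 4 (regressive voicing assimilation): /t/ precedes the voiced obstruent /z/, so it voices to [d] by assimilation. /metzevuzive/ → medzevuzive.
Rule 5 (final vowel raising): /e/ is a mid vowel in word-final position, so it raises to [i]. /medzevuzive/ → medzevuzivi.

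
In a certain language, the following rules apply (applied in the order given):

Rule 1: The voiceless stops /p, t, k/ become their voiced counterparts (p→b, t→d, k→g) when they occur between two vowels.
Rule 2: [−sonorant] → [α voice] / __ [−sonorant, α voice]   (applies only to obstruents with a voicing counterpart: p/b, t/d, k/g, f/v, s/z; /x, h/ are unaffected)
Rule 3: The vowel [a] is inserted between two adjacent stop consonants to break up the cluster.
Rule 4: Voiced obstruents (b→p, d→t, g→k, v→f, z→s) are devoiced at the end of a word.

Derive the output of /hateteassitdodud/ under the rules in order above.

Rule 1 (intervocalic voicing): /t/ is a voiceless stop between vowels /a/ and /e/, so it voices to [d]. /t/ is a voiceless stop between vowels /e/ and /e/, so it voices to [d]. /hateteassitdodud/ → hadedeassitdodud.
Rule 2 (regressive voicing assimilation): /t/ precedes the voiced obstruent /d/, so it voices to [d] by assimilation. /hadedeassitdodud/ → hadedeassiddodud.
Rule 3 (stop-cluster a-epenthesis): /d/ and /d/ form a stop–stop cluster, so [a] is inserted between them. /hadedeassiddodud/ → hadedeassidadodud.
Rule 4 (final devoicing): /d/ is a voiced obstruent in word-final position, so it devoices to [t]. /hadedeassidadodud/ → hadedeassidadodut.

hadedeassidadodut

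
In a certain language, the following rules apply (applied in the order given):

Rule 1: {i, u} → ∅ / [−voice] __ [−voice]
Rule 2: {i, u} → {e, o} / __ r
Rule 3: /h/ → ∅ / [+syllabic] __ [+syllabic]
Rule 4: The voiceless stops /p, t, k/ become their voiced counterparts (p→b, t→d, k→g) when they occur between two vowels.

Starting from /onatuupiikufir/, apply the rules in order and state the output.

Rule 1 (high vowel syncope): /u/ is a high vowel flanked by voiceless consonants /k/ and /f/, so it deletes. /onatuupiikufir/ → onatuupiikfir.
Rule 2 (pre-rhotic lowering): /i/ is a high vowel immediately before /r/, so it lowers to [e]. /onatuupiikfir/ → onatuupiikfer.
Rule 3 (intervocalic h-deletion): no segment meets the environment; /onatuupiikfer/ is unchanged.
Rule 4 (intervocalic voicing): /t/ is a voiceless stop between vowels /a/ and /u/, so it voices to [d]. /p/ is a voiceless stop between vowels /u/ and /i/, so it voices to [b]. /onatuupiikfer/ → onaduubiikfer.

onaduubiikfer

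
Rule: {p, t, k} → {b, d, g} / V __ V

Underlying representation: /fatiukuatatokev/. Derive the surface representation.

/t/ is a voiceless stop between vowels /a/ and /i/, so it voices to [d].
/k/ is a voiceless stop between vowels /u/ and /u/, so it voices to [g].
/t/ is a voiceless stop between vowels /a/ and /a/, so it voices to [d].
/t/ is a voiceless stop between vowels /a/ and /o/, so it voices to [d].
/k/ is a voiceless stop between vowels /o/ and /e/, so it voices to [g].
Surface form: [fadiuguadadogev].

fadiuguadadogev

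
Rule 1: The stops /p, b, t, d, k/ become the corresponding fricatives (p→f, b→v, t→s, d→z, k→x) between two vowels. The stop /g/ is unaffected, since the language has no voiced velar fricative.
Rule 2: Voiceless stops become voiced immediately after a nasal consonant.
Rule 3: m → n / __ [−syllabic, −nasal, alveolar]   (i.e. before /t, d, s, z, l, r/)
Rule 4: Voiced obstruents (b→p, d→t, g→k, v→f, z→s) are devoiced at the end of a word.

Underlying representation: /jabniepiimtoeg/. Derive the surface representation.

Rule 1 (intervocalic spirantization): /p/ is a stop between vowels /e/ and /i/, so it spirantizes to the fricative [f]. /jabniepiimtoeg/ → jabniefiimtoeg.
Rule 2 (post-nasal voicing): /t/ is a voiceless stop immediately after the nasal /m/, so it voices to [d]. /jabniefiimtoeg/ → jabniefiimdoeg.
Rule 3 (nasal place assimilation): /m/ precedes the alveolar consonant /d/, so it assimilates in place to [n]. /jabniefiimdoeg/ → jabniefiindoeg.
Rule 4 (final devoicing): /g/ is a voiced obstruent in word-final position, so it devoices to [k]. /jabniefiindoeg/ → jabniefiindoek.

jabniefiindoek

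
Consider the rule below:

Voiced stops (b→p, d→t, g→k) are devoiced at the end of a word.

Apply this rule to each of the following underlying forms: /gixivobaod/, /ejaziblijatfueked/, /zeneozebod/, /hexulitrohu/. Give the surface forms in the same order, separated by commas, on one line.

gixivobaot, ejaziblijatfueket, zeneozebot, hexulitrohu

/gixivobaod/: /d/ is a voiced stop in word-final position, so it devoices to [t]. → [gixivobaot].
/ejaziblijatfueked/: /d/ is a voiced stop in word-final position, so it devoices to [t]. → [ejaziblijatfueket].
/zeneozebod/: /d/ is a voiced stop in word-final position, so it devoices to [t]. → [zeneozebot].
/hexulitrohu/: the rule's environment is not met; surfaces unchanged as [hexulitrohu].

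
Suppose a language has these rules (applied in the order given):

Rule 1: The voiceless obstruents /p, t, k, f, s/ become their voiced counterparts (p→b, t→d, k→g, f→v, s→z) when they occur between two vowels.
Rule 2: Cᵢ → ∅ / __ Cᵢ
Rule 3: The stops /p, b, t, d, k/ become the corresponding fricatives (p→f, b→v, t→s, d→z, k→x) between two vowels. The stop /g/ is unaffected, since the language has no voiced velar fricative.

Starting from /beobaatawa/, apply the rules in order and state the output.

Rule 1 (intervocalic voicing): /t/ is a voiceless obstruent between vowels /a/ and /a/, so it voices to [d]. /beobaatawa/ → beobaadawa.
Rule 2 (degemination): no segment meets the environment; /beobaadawa/ is unchanged.
Rule 3 (intervocalic spirantization): /b/ is a stop between vowels /o/ and /a/, so it spirantizes to the fricative [v]. /d/ is a stop between vowels /a/ and /a/, so it spirantizes to the fricative [z]. /beobaadawa/ → beovaazawa.

beovaazawa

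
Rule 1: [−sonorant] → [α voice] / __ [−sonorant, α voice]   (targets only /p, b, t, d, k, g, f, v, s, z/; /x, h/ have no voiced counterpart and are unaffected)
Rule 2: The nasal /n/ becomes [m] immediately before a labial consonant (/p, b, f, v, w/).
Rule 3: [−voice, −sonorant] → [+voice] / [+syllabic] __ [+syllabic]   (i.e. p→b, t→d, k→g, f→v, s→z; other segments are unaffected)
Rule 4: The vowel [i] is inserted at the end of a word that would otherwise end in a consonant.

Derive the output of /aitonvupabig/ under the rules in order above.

aidomvubabigi

Rule 1 (regressive voicing assimilation): no segment meets the environment; /aitonvupabig/ is unchanged.
Rule 2 (nasal place assimilation): /n/ precedes the labial consonant /v/, so it assimilates in place to [m]. /aitonvupabig/ → aitomvupabig.
Rule 3 (intervocalic voicing): /t/ is a voiceless obstruent between vowels /i/ and /o/, so it voices to [d]. /p/ is a voiceless obstruent between vowels /u/ and /a/, so it voices to [b]. /aitomvupabig/ → aidomvubabig.
Rule 4 (final i-epenthesis): the form ends in the consonant /g/, so [i] is inserted word-finally. /aidomvubabig/ → aidomvubabigi.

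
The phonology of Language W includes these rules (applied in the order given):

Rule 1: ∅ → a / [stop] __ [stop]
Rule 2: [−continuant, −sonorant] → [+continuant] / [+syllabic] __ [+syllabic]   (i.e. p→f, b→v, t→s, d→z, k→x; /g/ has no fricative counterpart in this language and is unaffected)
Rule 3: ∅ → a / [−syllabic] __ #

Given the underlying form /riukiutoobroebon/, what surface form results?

Rule 1 (stop-cluster a-epenthesis): no segment meets the environment; /riukiutoobroebon/ is unchanged.
Rule 2 (intervocalic spirantization): /k/ is a stop between vowels /u/ and /i/, so it spirantizes to the fricative [x]. /t/ is a stop between vowels /u/ and /o/, so it spirantizes to the fricative [s]. /b/ is a stop between vowels /e/ and /o/, so it spirantizes to the fricative [v]. /riukiutoobroebon/ → riuxiusoobroevon.
Rule 3 (final a-epenthesis): the form ends in the consonant /n/, so [a] is inserted word-finally. /riuxiusoobroevon/ → riuxiusoobroevona.

riuxiusoobroevona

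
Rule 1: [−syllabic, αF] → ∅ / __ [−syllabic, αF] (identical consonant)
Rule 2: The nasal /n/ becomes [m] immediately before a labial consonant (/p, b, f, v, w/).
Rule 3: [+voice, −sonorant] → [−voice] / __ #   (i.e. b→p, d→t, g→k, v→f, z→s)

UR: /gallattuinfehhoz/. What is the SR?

galatuimfehos

Rule 1 (degemination): /ll/ is a geminate; the first /l/ deletes. /tt/ is a geminate; the first /t/ deletes. /hh/ is a geminate; the first /h/ deletes. /gallattuinfehhoz/ → galatuinfehoz.
Rule 2 (nasal place assimilation): /n/ precedes the labial consonant /f/, so it assimilates in place to [m]. /galatuinfehoz/ → galatuimfehoz.
Rule 3 (final devoicing): /z/ is a voiced obstruent in word-final position, so it devoices to [s]. /galatuimfehoz/ → galatuimfehos.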